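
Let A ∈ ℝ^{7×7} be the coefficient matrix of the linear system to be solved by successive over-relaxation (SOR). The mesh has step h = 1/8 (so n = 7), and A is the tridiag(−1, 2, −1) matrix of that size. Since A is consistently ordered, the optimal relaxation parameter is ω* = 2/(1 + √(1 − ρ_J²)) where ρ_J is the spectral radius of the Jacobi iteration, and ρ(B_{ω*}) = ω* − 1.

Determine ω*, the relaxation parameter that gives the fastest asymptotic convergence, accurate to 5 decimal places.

n=7: λ(B_J) = 1 − λ(A)/2 = cos(kπ/8); k=1 gives ρ_J = 0.92388.
root = sin(π/8) = 0.382683  (since 1−cos² = sin²).
So ω* = 2/1.382683 = 1.44646 (Young).
ρ_SOR = ω* − 1 = 1.44646 − 1 = 0.44646.

ω* = 1.44646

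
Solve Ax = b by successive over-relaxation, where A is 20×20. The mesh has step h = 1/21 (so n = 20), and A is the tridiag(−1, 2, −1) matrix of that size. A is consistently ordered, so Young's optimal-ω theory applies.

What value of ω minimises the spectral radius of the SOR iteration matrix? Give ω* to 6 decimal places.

ω* = 1.740580

spectrum of D⁻¹(L+U) = {cos(kπ/21) : 1≤k≤20}; ρ_J = cos(π/21) = 0.988831.
√(1−ρ_J²) simplifies to sin(π/21) = 0.1490423.
ω* = 2 / (1 + 0.1490423) = 2 / 1.1490423 ≈ 1.740580.
[ρ_SOR] ω* − 1 = 0.740580.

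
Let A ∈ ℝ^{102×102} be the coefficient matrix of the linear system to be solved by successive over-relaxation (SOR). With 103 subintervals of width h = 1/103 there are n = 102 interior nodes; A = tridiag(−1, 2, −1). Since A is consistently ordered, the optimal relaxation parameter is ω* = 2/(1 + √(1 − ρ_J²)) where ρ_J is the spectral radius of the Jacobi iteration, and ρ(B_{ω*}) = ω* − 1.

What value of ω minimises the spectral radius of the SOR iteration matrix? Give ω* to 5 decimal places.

ω* = 1.94081

n=102: λ(B_J) = 1 − λ(A)/2 = cos(kπ/103); k=1 gives ρ_J = 0.99953.
1 − cos²(π/103) = sin²(π/103) ⇒ √(1−ρ_J²) = sin(π/103) = 0.030496.
So ω* = 2/1.030496 = 1.94081 (Young).
ρ(B_{ω*}) = ω*−1 = 0.94081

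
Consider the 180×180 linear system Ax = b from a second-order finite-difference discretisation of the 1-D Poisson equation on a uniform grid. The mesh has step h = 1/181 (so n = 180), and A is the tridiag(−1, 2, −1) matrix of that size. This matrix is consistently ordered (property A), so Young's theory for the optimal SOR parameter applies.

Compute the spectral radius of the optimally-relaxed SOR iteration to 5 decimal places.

ρ_J = max_k |cos(kπ/181)| = cos(π/181) = 0.99985
root = sin(π/181) = 0.017356  (since 1−cos² = sin²).
ω* = 2/(1+0.017356) = 1.96588
ρ_SOR = ω* − 1 = 1.96588 − 1 = 0.96588.

ρ_SOR = 0.96588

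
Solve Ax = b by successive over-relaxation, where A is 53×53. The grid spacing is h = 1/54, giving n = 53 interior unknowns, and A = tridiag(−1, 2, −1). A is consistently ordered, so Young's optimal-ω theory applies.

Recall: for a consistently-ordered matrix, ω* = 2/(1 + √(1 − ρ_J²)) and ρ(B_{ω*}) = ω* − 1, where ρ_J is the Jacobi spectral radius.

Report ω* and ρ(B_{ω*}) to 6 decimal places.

n=53: λ(B_J) = 1 − λ(A)/2 = cos(kπ/54); k=1 gives ρ_J = 0.998308.
√(1−ρ_J²) simplifies to sin(π/54) = 0.0581448.
ω* = 2 / (1 + 0.0581448) = 2 / 1.0581448 ≈ 1.890100.
Hence ρ(B_{ω*}) = 1.890100 − 1 = 0.890100.

ω* = 1.890100, ρ_SOR = 0.890100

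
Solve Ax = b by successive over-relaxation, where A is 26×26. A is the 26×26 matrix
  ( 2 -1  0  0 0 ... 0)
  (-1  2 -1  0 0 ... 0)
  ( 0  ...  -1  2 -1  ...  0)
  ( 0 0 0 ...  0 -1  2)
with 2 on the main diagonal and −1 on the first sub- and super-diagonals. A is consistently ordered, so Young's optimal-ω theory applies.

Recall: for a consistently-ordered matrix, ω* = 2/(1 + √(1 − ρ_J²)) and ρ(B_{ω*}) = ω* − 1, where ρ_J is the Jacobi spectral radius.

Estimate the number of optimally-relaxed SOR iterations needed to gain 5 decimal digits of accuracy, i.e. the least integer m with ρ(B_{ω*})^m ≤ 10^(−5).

[ρ_J] n=26: ρ(B_J) = cos(π/(n+1)) = cos(π/27) = 0.9932384.
√(1−ρ_J²) = |sin(π/27)| = 0.1160929
ω* = 2/(1+0.1160929) = 1.7919655
ρ_SOR = ω* − 1 = 1.7919655 − 1 = 0.7919655.
ρ_SOR^m ≤ 10^(−5) ⇔ m ≥ 5·ln10/(−ln 0.7919655) = 11.5129/0.233237 = 49.361; m = ⌈49.361⌉ = 50.

m = 50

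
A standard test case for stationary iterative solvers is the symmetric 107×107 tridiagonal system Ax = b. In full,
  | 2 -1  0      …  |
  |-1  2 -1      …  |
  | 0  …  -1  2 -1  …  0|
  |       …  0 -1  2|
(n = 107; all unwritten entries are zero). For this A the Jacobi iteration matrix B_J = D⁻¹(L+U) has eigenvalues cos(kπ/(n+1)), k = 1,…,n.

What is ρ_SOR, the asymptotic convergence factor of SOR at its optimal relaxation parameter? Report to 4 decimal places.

ρ_SOR = 0.9435

n=107: λ(B_J) = 1 − λ(A)/2 = cos(kπ/108); k=1 gives ρ_J = 0.9996.
√(1−ρ_J²) simplifies to sin(π/108) = 0.02908.
ω* = 2 / (1 + 0.02908) = 2 / 1.02908 ≈ 1.9435.
ρ(B_{ω*}) = ω*−1 = 0.9435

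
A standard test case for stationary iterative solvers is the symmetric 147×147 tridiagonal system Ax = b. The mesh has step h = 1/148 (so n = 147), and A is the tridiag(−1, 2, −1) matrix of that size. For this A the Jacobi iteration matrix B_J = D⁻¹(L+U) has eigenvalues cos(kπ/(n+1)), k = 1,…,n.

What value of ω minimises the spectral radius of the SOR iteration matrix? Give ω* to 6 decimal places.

ω* = 1.958432

spectrum of D⁻¹(L+U) = {cos(kπ/148) : 1≤k≤147}; ρ_J = cos(π/148) = 0.999775.
√(1 − cos²(π/148)) = sin(π/148) ≈ 0.0212254.
ω* = 2/(1+0.0212254) = 1.958432
ρ(B_{ω*}) = ω*−1 = 0.958432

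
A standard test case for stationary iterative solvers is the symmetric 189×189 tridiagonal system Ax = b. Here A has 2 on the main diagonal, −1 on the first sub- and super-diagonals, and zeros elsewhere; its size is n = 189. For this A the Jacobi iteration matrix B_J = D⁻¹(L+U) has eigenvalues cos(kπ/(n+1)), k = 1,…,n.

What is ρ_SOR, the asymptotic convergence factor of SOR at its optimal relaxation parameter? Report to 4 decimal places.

ρ_SOR = 0.9675

With n=189, ρ(Jacobi) = cos(π/190) = 0.9999.
root = sin(π/190) = 0.01653  (since 1−cos² = sin²).
Young: ω* = 2/(1+√(1−ρ_J²)) = 2/(1+0.01653) = 2/1.01653 = 1.9675.
ρ_SOR = ω* − 1 = 1.9675 − 1 = 0.9675.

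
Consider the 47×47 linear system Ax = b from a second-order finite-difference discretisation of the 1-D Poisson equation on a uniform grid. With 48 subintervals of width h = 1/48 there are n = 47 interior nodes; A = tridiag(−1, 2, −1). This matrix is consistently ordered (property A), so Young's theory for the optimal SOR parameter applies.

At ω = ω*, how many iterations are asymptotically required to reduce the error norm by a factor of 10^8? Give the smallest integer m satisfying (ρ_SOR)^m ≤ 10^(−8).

spectrum of D⁻¹(L+U) = {cos(kπ/48) : 1≤k≤47}; ρ_J = cos(π/48) = 0.9978589.
√(1 − cos²(π/48)) = sin(π/48) ≈ 0.0654031.
ω* = 2/(1 + 0.0654031) = 2/1.0654031 = 1.8772237.
ρ(B_{ω*}) = ω*−1 = 0.8772237
8·ln10 = 18.4207; −ln(0.8772237) = 0.130993; m = ⌈18.4207/0.130993⌉ = ⌈140.624⌉ = 141.

m = 141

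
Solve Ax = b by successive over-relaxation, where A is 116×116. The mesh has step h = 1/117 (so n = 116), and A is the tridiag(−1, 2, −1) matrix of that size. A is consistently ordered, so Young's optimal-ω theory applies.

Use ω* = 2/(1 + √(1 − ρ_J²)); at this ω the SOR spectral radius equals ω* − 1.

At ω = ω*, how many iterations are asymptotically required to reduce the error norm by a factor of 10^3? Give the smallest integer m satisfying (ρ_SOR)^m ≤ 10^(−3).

B_J for the 116×116 system has eigenvalues cos(kπ/117); ρ_J = cos(π/117) = 0.9996395.
√(1−ρ_J²) simplifies to sin(π/117) = 0.0268480.
[ω*] 2 ÷ (1 + 0.0268480) = 2 ÷ 1.0268480 = 1.9477079.
and ρ(B_{ω*}) = 1.9477079 − 1 = 0.9477079.
ρ_SOR^m ≤ 10^(−3) ⇔ m ≥ 3·ln10/(−ln 0.9477079) = 6.90776/0.0537089 = 128.615; m = ⌈128.615⌉ = 129.

m = 129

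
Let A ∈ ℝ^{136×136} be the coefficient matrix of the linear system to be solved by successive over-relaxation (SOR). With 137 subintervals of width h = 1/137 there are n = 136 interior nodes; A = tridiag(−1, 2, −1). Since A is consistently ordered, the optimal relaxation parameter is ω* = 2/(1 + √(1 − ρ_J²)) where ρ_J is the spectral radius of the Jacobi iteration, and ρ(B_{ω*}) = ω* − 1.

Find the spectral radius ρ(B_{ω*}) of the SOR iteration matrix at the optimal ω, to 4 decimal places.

ρ_SOR = 0.9552

ρ_J = max_k |cos(kπ/137)| = cos(π/137) = 0.9997
root = sin(π/137) = 0.02293  (since 1−cos² = sin²).
[ω*] 2 ÷ (1 + 0.02293) = 2 ÷ 1.02293 = 1.9552.
and ρ(B_{ω*}) = 1.9552 − 1 = 0.9552.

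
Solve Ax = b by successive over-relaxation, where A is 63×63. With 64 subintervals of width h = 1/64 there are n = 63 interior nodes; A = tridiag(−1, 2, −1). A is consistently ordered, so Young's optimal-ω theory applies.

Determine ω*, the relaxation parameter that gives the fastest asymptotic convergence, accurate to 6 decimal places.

ω* = 1.906455

n=63: λ(B_J) = 1 − λ(A)/2 = cos(kπ/64); k=1 gives ρ_J = 0.998795.
root = sin(π/64) = 0.0490677  (since 1−cos² = sin²).
[ω*] 2 ÷ (1 + 0.0490677) = 2 ÷ 1.0490677 = 1.906455.
ρ_SOR = ω* − 1 = 1.906455 − 1 = 0.906455.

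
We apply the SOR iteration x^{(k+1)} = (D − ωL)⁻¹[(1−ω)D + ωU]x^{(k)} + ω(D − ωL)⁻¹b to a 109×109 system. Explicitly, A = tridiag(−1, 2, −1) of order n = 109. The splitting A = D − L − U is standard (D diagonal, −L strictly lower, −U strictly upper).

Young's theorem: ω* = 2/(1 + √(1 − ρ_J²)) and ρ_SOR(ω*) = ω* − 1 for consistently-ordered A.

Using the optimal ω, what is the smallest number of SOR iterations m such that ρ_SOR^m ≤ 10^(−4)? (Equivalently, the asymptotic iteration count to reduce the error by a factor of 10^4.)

m = 162

spectrum of D⁻¹(L+U) = {cos(kπ/110) : 1≤k≤109}; ρ_J = cos(π/110) = 0.9995922.
1 − cos²(π/110) = sin²(π/110) ⇒ √(1−ρ_J²) = sin(π/110) = 0.0285561.
Young: ω* = 2/(1+√(1−ρ_J²)) = 2/(1+0.0285561) = 2/1.0285561 = 1.9444734.
ρ_SOR = ω* − 1 = 1.9444734 − 1 = 0.9444734.
(0.9444734)^m ≤ 10^{−4}  ⇒  m·ln(0.9444734) ≤ −4·ln10  ⇒  m ≥ 161.223  ⇒  m = 162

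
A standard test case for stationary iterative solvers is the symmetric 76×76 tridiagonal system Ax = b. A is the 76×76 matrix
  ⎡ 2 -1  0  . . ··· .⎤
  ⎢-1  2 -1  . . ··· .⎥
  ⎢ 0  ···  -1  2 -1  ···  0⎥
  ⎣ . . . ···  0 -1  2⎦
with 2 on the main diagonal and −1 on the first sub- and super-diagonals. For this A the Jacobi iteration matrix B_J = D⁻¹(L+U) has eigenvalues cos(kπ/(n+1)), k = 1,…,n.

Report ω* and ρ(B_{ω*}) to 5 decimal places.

ω* = 1.92162, ρ_SOR = 0.92162

spectrum of D⁻¹(L+U) = {cos(kπ/77) : 1≤k≤76}; ρ_J = cos(π/77) = 0.99917.
1 − cos²(π/77) = sin²(π/77) ⇒ √(1−ρ_J²) = sin(π/77) = 0.040789.
[ω*] 2 ÷ (1 + 0.040789) = 2 ÷ 1.040789 = 1.92162.
ρ(B_{ω*}) = ω*−1 = 0.92162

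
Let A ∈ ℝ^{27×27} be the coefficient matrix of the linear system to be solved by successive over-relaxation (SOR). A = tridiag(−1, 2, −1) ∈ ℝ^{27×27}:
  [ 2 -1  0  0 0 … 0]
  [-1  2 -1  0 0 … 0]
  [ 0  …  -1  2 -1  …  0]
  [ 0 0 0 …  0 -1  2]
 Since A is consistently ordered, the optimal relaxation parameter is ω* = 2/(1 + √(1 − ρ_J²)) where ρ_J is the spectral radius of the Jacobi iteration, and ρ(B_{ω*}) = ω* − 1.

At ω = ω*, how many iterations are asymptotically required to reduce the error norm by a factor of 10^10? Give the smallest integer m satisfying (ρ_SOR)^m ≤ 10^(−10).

[ρ_J] n=27: ρ(B_J) = cos(π/(n+1)) = cos(π/28) = 0.9937122.
√(1−ρ_J²) = |sin(π/28)| = 0.1119645
ω* = 2/(1 + 0.1119645) = 2/1.1119645 = 1.7986186.
At ω = 1.7986186 every |λ(B_ω)| = ω−1, so ρ_SOR = 0.7986186.
m ≥ 10·ln10 / (−ln 0.7986186) = 102.396; smallest integer m = 103.

m = 103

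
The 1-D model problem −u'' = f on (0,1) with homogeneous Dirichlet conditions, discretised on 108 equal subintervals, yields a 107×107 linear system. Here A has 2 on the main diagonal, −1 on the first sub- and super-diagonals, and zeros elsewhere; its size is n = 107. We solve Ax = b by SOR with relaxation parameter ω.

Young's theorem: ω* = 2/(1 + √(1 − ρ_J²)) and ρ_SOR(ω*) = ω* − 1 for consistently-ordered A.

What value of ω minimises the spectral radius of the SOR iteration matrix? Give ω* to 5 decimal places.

B_J for the 107×107 system has eigenvalues cos(kπ/108); ρ_J = cos(π/108) = 0.99958.
√(1−ρ_J²) = |sin(π/108)| = 0.029085
ω* = 2 / (1 + 0.029085) = 2 / 1.029085 ≈ 1.94347.
ρ(B_{ω*}) = ω*−1 = 0.94347

ω* = 1.94347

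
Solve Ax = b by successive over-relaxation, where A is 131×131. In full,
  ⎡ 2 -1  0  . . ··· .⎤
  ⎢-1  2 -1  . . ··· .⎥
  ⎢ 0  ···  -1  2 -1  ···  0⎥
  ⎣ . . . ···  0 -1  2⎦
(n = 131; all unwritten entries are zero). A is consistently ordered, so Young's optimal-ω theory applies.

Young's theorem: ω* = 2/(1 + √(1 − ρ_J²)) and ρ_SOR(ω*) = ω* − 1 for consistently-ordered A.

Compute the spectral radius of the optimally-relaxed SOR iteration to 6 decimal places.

n=131: λ(B_J) = 1 − λ(A)/2 = cos(kπ/132); k=1 gives ρ_J = 0.999717.
root = sin(π/132) = 0.0237977  (since 1−cos² = sin²).
[ω*] 2 ÷ (1 + 0.0237977) = 2 ÷ 1.0237977 = 1.953511.
Hence ρ(B_{ω*}) = 1.953511 − 1 = 0.953511.

ρ_SOR = 0.953511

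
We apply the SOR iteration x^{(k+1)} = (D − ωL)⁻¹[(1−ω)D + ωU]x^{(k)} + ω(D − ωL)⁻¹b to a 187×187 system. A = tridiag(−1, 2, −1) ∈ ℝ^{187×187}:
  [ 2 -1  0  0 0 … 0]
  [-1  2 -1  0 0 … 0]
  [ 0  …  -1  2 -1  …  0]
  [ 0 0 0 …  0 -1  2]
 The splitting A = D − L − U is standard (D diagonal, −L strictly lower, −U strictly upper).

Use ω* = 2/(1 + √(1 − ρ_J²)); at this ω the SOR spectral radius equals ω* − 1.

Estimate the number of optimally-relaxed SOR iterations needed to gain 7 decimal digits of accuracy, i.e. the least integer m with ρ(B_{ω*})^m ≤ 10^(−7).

½·tridiag(1,0,1) at n=187: λ_k = cos(kπ/188); max |λ| at k=1 ⇒ ρ_J = cos(π/188) ≈ 0.9998604.
root = sin(π/188) = 0.0167098  (since 1−cos² = sin²).
ω* = 2 / (1 + 0.0167098) = 2 / 1.0167098 ≈ 1.9671297.
ρ_SOR = ω* − 1 ≈ 0.9671297.
7·ln10 = 16.1181; −ln(0.9671297) = 0.0334227; m = ⌈16.1181/0.0334227⌉ = ⌈482.250⌉ = 483.

m = 483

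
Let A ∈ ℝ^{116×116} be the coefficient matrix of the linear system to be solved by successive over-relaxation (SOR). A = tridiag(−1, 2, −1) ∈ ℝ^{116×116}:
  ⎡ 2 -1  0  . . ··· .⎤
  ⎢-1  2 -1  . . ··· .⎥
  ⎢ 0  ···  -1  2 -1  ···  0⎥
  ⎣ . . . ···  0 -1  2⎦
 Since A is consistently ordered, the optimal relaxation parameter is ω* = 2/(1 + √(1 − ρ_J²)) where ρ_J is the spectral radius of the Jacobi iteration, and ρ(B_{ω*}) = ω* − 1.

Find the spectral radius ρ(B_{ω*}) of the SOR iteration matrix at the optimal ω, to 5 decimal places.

ρ_SOR = 0.94771

spectrum of D⁻¹(L+U) = {cos(kπ/117) : 1≤k≤116}; ρ_J = cos(π/117) = 0.99964.
√(1−ρ_J²) = |sin(π/117)| = 0.026848
[ω*] 2 ÷ (1 + 0.026848) = 2 ÷ 1.026848 = 1.94771.
ρ(B_{ω*}) = ω*−1 = 0.94771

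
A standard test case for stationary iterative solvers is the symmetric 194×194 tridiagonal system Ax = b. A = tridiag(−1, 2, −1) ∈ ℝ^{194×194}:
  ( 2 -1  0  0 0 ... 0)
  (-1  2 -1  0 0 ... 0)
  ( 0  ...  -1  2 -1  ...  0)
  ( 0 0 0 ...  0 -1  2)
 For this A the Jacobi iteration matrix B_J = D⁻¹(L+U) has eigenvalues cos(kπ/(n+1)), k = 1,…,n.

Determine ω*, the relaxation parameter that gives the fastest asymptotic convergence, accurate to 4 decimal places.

spectrum of D⁻¹(L+U) = {cos(kπ/195) : 1≤k≤194}; ρ_J = cos(π/195) = 0.9999.
√(1−ρ_J²) = |sin(π/195)| = 0.01611
[ω*] 2 ÷ (1 + 0.01611) = 2 ÷ 1.01611 = 1.9683.
[ρ_SOR] ω* − 1 = 0.9683.

ω* = 1.9683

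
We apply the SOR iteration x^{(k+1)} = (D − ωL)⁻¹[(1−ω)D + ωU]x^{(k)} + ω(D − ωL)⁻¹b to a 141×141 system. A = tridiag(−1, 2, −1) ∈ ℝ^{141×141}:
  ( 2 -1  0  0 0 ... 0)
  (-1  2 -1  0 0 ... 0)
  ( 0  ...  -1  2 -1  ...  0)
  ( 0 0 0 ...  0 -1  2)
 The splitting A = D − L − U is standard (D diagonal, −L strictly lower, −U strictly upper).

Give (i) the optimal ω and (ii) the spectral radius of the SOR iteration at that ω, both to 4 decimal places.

ω* = 1.9567, ρ_SOR = 0.9567

B_J for the 141×141 system has eigenvalues cos(kπ/142); ρ_J = cos(π/142) = 0.9998.
root = sin(π/142) = 0.02212  (since 1−cos² = sin²).
Then 2/(1+√(1−ρ_J²)) = 2/(1+0.02212); ω* = 2/1.02212 = 1.9567.
ρ_SOR = ω* − 1 = 1.9567 − 1 = 0.9567.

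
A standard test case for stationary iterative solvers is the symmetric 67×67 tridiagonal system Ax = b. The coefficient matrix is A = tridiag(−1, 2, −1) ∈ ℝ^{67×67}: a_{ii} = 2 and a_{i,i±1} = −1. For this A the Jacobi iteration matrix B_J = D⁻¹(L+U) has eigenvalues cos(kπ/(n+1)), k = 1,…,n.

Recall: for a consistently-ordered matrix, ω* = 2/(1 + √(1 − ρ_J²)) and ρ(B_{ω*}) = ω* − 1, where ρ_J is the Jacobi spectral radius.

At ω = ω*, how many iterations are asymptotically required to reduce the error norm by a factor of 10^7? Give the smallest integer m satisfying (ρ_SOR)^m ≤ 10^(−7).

m = 175

[ρ_J] n=67: ρ(B_J) = cos(π/(n+1)) = cos(π/68) = 0.9989330.
√(1−ρ_J²) = |sin(π/68)| = 0.0461835
So ω* = 2/1.0461835 = 1.9117105 (Young).
Hence ρ(B_{ω*}) = 1.9117105 − 1 = 0.9117105.
ρ_SOR^m ≤ 10^(−7) ⇔ m ≥ 7·ln10/(−ln 0.9117105) = 16.1181/0.0924328 = 174.376; m = ⌈174.376⌉ = 175.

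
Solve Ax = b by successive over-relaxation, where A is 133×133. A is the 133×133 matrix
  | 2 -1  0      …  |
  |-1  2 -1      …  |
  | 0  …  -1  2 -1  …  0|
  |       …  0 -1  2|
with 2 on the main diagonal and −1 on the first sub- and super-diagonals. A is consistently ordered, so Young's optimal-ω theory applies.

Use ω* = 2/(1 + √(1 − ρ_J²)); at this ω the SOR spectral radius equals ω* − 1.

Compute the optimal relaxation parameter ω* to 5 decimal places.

ω* = 1.95419

With n=133, ρ(Jacobi) = cos(π/134) = 0.99973.
root = sin(π/134) = 0.023443  (since 1−cos² = sin²).
ω* = 2/(1+0.023443) = 1.95419
ρ_SOR = ω* − 1 ≈ 0.95419.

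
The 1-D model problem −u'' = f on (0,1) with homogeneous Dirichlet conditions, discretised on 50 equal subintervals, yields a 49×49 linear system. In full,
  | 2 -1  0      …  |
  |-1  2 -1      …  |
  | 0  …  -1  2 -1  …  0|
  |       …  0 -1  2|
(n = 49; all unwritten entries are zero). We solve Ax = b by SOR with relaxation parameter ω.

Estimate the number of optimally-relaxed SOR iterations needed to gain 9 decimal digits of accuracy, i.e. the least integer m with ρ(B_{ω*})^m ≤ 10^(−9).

ρ_J = max_k |cos(kπ/50)| = cos(π/50) = 0.9980267
root = sin(π/50) = 0.0627905  (since 1−cos² = sin²).
ω* = 2/(1 + 0.0627905) = 2/1.0627905 = 1.8818384.
At ω = 1.8818384 every |λ(B_ω)| = ω−1, so ρ_SOR = 0.8818384.
9·ln10 = 20.7233; −ln(0.8818384) = 0.125746; m = ⌈20.7233/0.125746⌉ = ⌈164.803⌉ = 165.

m = 165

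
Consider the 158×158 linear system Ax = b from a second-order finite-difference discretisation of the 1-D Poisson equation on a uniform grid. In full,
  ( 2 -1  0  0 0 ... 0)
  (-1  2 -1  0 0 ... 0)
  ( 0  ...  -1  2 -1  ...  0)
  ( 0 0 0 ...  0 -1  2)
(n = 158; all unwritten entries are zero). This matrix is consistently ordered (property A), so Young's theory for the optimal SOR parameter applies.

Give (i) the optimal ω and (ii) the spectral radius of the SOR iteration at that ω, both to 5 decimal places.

ω* = 1.96125, ρ_SOR = 0.96125

[ρ_J] n=158: ρ(B_J) = cos(π/(n+1)) = cos(π/159) = 0.99980.
√(1 − cos²(π/159)) = sin(π/159) ≈ 0.019757.
ω* = 2/(1 + 0.019757) = 2/1.019757 = 1.96125.
ρ_SOR = ω* − 1 = 1.96125 − 1 = 0.96125.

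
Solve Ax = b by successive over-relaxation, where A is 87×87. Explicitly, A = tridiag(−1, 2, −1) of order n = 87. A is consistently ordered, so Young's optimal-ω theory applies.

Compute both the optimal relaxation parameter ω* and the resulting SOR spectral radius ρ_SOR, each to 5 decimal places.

ω* = 1.93108, ρ_SOR = 0.93108

ρ_J = max_k |cos(kπ/88)| = cos(π/88) = 0.99936
√(1−ρ_J²) simplifies to sin(π/88) = 0.035692.
Then 2/(1+√(1−ρ_J²)) = 2/(1+0.035692); ω* = 2/1.035692 = 1.93108.
ρ_SOR = ω* − 1 ≈ 0.93108.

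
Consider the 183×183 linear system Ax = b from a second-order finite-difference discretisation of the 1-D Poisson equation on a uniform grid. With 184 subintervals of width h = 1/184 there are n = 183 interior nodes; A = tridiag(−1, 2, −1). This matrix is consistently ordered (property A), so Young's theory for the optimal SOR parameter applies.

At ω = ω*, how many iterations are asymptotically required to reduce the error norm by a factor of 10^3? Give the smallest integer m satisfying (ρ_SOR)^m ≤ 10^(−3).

½·tridiag(1,0,1) at n=183: λ_k = cos(kπ/184); max |λ| at k=1 ⇒ ρ_J = cos(π/184) ≈ 0.9998542.
root = sin(π/184) = 0.0170730  (since 1−cos² = sin²).
ω* = 2/(1 + 0.0170730) = 2/1.0170730 = 1.9664272.
ρ_SOR = ω* − 1 ≈ 0.9664272.
ρ_SOR^m ≤ 10^(−3) ⇔ m ≥ 3·ln10/(−ln 0.9664272) = 6.90776/0.0341493 = 202.281; m = ⌈202.281⌉ = 203.

m = 203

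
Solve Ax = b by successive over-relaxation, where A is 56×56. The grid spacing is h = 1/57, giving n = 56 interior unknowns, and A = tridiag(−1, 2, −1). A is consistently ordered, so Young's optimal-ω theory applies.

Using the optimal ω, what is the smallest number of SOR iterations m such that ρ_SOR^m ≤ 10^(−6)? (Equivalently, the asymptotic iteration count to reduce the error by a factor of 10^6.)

n=56: λ(B_J) = 1 − λ(A)/2 = cos(kπ/57); k=1 gives ρ_J = 0.9984815.
√(1−ρ_J²) = |sin(π/57)| = 0.0550878
Young: ω* = 2/(1+√(1−ρ_J²)) = 2/(1+0.0550878) = 2/1.0550878 = 1.8955768.
ρ_SOR = ω* − 1 = 1.8955768 − 1 = 0.8955768.
m ≥ 6·ln10 / (−ln 0.8955768) = 125.269; smallest integer m = 126.

m = 126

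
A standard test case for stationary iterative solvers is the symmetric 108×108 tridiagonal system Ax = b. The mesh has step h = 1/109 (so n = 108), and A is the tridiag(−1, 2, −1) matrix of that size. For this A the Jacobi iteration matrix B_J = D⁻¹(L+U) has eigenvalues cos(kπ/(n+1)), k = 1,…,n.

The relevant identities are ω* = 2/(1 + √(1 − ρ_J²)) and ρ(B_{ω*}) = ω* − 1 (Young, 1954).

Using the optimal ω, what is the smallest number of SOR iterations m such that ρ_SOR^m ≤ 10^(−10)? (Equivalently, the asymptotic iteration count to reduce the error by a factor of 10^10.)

m = 400

[ρ_J] n=108: ρ(B_J) = cos(π/(n+1)) = cos(π/109) = 0.9995847.
√(1 − cos²(π/109)) = sin(π/109) ≈ 0.0288180.
ω* = 2/(1 + 0.0288180) = 2/1.0288180 = 1.9439784.
ρ_SOR = ω* − 1 ≈ 0.9439784.
(0.9439784)^m ≤ 10^{−10}  ⇒  m·ln(0.9439784) ≤ −10·ln10  ⇒  m ≥ 399.395  ⇒  m = 400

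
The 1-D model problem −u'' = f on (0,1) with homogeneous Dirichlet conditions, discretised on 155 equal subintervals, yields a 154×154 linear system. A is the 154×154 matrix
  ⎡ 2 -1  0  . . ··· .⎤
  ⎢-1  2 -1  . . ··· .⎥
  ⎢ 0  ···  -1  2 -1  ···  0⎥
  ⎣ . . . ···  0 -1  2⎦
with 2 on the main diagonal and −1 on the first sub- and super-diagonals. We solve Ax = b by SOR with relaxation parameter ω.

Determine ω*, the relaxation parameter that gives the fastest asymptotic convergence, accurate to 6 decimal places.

[ρ_J] n=154: ρ(B_J) = cos(π/(n+1)) = cos(π/155) = 0.999795.
√(1 − cos²(π/155)) = sin(π/155) ≈ 0.0202670.
Then 2/(1+√(1−ρ_J²)) = 2/(1+0.0202670); ω* = 2/1.0202670 = 1.960271.
[ρ_SOR] ω* − 1 = 0.960271.

ω* = 1.960271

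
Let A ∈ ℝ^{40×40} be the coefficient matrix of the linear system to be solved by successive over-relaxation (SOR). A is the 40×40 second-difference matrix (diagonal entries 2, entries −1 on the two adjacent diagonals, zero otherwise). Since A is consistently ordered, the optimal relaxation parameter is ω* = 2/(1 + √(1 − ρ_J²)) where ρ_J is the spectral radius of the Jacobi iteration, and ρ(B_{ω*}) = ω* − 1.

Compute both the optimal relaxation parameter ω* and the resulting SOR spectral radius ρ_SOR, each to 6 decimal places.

B_J for the 40×40 system has eigenvalues cos(kπ/41); ρ_J = cos(π/41) = 0.997066.
√(1 − cos²(π/41)) = sin(π/41) ≈ 0.0765493.
So ω* = 2/1.0765493 = 1.857788 (Young).
ρ_SOR = ω* − 1 = 1.857788 − 1 = 0.857788.

ω* = 1.857788, ρ_SOR = 0.857788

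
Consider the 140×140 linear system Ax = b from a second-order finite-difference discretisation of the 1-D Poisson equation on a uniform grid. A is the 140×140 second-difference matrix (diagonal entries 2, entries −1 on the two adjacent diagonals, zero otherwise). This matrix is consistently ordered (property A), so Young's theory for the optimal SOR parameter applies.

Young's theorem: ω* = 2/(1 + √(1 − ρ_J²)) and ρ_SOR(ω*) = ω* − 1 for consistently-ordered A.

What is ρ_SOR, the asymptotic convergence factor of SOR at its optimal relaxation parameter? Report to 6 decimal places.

ρ_SOR = 0.956413

spectrum of D⁻¹(L+U) = {cos(kπ/141) : 1≤k≤140}; ρ_J = cos(π/141) = 0.999752.
√(1 − cos²(π/141)) = sin(π/141) ≈ 0.0222790.
ω* = 2/(1+0.0222790) = 1.956413
and ρ(B_{ω*}) = 1.956413 − 1 = 0.956413.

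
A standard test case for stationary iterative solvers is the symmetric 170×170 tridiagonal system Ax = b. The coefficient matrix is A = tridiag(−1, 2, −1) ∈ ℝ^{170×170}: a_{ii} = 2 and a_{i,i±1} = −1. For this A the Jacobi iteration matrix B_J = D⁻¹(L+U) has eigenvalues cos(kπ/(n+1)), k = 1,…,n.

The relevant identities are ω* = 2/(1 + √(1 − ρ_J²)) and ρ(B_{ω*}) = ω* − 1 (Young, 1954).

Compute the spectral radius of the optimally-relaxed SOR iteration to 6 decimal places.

ρ_J = max_k |cos(kπ/171)| = cos(π/171) = 0.999831
1 − cos²(π/171) = sin²(π/171) ⇒ √(1−ρ_J²) = sin(π/171) = 0.0183709.
ω* = 2 / (1 + 0.0183709) = 2 / 1.0183709 ≈ 1.963921.
[ρ_SOR] ω* − 1 = 0.963921.

ρ_SOR = 0.963921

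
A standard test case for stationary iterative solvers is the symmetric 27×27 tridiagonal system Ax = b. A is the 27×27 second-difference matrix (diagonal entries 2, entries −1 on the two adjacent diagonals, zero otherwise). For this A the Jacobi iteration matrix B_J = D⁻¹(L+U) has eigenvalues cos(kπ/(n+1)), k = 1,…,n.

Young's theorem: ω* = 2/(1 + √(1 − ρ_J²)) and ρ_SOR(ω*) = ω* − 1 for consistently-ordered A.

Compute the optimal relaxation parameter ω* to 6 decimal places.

ω* = 1.798619

B_J for the 27×27 system has eigenvalues cos(kπ/28); ρ_J = cos(π/28) = 0.993712.
√(1−ρ_J²) simplifies to sin(π/28) = 0.1119645.
Young: ω* = 2/(1+√(1−ρ_J²)) = 2/(1+0.1119645) = 2/1.1119645 = 1.798619.
At ω = 1.798619 every |λ(B_ω)| = ω−1, so ρ_SOR = 0.798619.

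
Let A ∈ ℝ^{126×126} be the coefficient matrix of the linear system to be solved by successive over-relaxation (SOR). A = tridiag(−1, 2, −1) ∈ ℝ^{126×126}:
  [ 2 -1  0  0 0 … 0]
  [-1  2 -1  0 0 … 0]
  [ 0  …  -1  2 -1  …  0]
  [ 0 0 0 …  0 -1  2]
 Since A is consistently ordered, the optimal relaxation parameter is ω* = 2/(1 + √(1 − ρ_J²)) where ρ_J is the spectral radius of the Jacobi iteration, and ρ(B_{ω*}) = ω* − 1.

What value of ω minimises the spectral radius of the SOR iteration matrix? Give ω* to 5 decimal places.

ω* = 1.95173

ρ_J = max_k |cos(kπ/127)| = cos(π/127) = 0.99969
√(1−ρ_J²) = |sin(π/127)| = 0.024734
ω* = 2/(1+0.024734) = 1.95173
ρ(B_{ω*}) = ω*−1 = 0.95173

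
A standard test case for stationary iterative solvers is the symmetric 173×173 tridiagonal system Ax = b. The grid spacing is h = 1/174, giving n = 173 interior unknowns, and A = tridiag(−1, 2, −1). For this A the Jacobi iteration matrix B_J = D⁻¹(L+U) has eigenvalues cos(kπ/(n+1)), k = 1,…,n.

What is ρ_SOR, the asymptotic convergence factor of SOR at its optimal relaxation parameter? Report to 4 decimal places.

spectrum of D⁻¹(L+U) = {cos(kπ/174) : 1≤k≤173}; ρ_J = cos(π/174) = 0.9998.
1 − cos²(π/174) = sin²(π/174) ⇒ √(1−ρ_J²) = sin(π/174) = 0.01805.
ω* = 2/(1+0.01805) = 1.9645
Hence ρ(B_{ω*}) = 1.9645 − 1 = 0.9645.

ρ_SOR = 0.9645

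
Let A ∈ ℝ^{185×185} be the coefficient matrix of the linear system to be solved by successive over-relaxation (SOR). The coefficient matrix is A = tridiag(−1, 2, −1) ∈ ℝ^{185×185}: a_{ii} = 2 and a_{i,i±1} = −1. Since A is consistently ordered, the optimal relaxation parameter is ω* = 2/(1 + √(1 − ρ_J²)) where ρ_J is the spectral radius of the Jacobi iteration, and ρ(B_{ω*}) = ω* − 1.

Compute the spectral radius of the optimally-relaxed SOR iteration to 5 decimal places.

spectrum of D⁻¹(L+U) = {cos(kπ/186) : 1≤k≤185}; ρ_J = cos(π/186) = 0.99986.
√(1−ρ_J²) = |sin(π/186)| = 0.016889
So ω* = 2/1.016889 = 1.96678 (Young).
At ω = 1.96678 every |λ(B_ω)| = ω−1, so ρ_SOR = 0.96678.

ρ_SOR = 0.96678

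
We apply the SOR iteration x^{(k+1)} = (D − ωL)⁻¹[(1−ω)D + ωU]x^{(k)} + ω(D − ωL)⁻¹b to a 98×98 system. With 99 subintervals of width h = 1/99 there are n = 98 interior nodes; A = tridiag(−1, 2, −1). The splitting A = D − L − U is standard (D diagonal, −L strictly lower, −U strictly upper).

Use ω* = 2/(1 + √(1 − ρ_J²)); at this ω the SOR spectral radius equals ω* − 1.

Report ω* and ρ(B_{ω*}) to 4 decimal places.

ω* = 1.9385, ρ_SOR = 0.9385

ρ_J = max_k |cos(kπ/99)| = cos(π/99) = 0.9995
√(1 − cos²(π/99)) = sin(π/99) ≈ 0.03173.
Young: ω* = 2/(1+√(1−ρ_J²)) = 2/(1+0.03173) = 2/1.03173 = 1.9385.
[ρ_SOR] ω* − 1 = 0.9385.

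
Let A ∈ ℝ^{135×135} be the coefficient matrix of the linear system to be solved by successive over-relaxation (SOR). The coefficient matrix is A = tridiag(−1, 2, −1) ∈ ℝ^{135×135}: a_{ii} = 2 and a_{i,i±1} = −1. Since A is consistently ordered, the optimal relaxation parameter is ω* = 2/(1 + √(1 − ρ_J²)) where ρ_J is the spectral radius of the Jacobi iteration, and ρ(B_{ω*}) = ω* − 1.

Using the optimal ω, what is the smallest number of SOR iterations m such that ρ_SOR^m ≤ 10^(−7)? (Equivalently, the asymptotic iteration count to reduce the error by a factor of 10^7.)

½·tridiag(1,0,1) at n=135: λ_k = cos(kπ/136); max |λ| at k=1 ⇒ ρ_J = cos(π/136) ≈ 0.9997332.
root = sin(π/136) = 0.0230979  (since 1−cos² = sin²).
ω* = 2/(1+0.0230979) = 1.9548471
[ρ_SOR] ω* − 1 = 0.9548471.
For 7 digits: m = 7·ln10 / (−ln 0.9548471) = 16.1181/0.0462041 = 348.846; round up → m = 349.

m = 349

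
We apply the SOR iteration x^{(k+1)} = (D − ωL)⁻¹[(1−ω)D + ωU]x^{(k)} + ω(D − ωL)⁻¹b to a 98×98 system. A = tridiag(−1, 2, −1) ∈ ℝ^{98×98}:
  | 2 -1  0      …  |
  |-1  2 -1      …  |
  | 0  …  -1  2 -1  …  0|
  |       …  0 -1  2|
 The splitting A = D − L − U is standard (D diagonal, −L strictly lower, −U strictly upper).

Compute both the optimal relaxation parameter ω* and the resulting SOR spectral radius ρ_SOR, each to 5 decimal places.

ω* = 1.93850, ρ_SOR = 0.93850

With n=98, ρ(Jacobi) = cos(π/99) = 0.99950.
1 − cos²(π/99) = sin²(π/99) ⇒ √(1−ρ_J²) = sin(π/99) = 0.031728.
ω* = 2/(1 + 0.031728) = 2/1.031728 = 1.93850.
At ω = 1.93850 every |λ(B_ω)| = ω−1, so ρ_SOR = 0.93850.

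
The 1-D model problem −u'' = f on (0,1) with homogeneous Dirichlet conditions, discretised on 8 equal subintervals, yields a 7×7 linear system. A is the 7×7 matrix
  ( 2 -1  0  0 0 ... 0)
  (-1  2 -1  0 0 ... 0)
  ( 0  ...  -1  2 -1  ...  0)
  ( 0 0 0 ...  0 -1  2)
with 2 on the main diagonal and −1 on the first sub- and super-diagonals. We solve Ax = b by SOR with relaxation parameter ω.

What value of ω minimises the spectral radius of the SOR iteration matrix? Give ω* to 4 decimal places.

ω* = 1.4465

[ρ_J] n=7: ρ(B_J) = cos(π/(n+1)) = cos(π/8) = 0.9239.
√(1−ρ_J²) simplifies to sin(π/8) = 0.38268.
So ω* = 2/1.38268 = 1.4465 (Young).
ρ_SOR = ω* − 1 ≈ 0.4465.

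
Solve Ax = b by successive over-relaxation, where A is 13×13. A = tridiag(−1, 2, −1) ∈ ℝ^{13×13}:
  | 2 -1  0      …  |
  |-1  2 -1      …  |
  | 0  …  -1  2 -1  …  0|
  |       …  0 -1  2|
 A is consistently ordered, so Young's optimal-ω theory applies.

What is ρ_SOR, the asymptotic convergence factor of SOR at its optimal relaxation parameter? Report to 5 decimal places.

ρ_SOR = 0.63596

n=13: λ(B_J) = 1 − λ(A)/2 = cos(kπ/14); k=1 gives ρ_J = 0.97493.
√(1−ρ_J²) simplifies to sin(π/14) = 0.222521.
Young: ω* = 2/(1+√(1−ρ_J²)) = 2/(1+0.222521) = 2/1.222521 = 1.63596.
ρ(B_{ω*}) = ω*−1 = 0.63596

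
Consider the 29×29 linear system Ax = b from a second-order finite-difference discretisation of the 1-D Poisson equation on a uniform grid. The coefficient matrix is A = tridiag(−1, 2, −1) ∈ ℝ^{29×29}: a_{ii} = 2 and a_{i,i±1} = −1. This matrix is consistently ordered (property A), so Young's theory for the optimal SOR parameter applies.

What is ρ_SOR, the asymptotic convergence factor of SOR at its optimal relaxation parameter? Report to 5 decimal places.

ρ_SOR = 0.81073

spectrum of D⁻¹(L+U) = {cos(kπ/30) : 1≤k≤29}; ρ_J = cos(π/30) = 0.99452.
√(1−ρ_J²) simplifies to sin(π/30) = 0.104528.
ω* = 2/(1+0.104528) = 1.81073
[ρ_SOR] ω* − 1 = 0.81073.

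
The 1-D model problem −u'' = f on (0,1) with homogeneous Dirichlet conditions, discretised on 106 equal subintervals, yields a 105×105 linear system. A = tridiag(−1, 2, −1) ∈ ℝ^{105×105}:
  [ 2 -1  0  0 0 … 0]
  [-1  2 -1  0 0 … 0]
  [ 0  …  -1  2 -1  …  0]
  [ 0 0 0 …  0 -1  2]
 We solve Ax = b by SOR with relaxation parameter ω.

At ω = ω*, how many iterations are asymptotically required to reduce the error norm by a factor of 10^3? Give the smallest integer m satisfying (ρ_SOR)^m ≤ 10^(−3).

m = 117

[ρ_J] n=105: ρ(B_J) = cos(π/(n+1)) = cos(π/106) = 0.9995608.
root = sin(π/106) = 0.0296333  (since 1−cos² = sin²).
ω* = 2 / (1 + 0.0296333) = 2 / 1.0296333 ≈ 1.9424391.
[ρ_SOR] ω* − 1 = 0.9424391.
3·ln10 = 6.90776; −ln(0.9424391) = 0.059284; m = ⌈6.90776/0.059284⌉ = ⌈116.520⌉ = 117.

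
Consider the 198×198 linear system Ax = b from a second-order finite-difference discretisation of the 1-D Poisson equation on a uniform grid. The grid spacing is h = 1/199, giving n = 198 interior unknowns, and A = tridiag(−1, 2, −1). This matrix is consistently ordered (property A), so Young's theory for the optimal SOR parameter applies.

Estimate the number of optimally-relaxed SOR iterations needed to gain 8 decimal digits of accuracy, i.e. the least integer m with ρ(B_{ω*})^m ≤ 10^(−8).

m = 584

[ρ_J] n=198: ρ(B_J) = cos(π/(n+1)) = cos(π/199) = 0.9998754.
√(1−ρ_J²) simplifies to sin(π/199) = 0.0157862.
[ω*] 2 ÷ (1 + 0.0157862) = 2 ÷ 1.0157862 = 1.9689183.
ρ_SOR = ω* − 1 ≈ 0.9689183.
8·ln10 = 18.4207; −ln(0.9689183) = 0.031575; m = ⌈18.4207/0.031575⌉ = ⌈583.395⌉ = 584.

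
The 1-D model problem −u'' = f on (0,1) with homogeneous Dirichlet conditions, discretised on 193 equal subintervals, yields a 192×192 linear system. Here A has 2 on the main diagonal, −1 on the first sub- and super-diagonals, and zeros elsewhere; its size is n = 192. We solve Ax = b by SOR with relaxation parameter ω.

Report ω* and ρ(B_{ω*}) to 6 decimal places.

ω* = 1.967967, ρ_SOR = 0.967967

spectrum of D⁻¹(L+U) = {cos(kπ/193) : 1≤k≤192}; ρ_J = cos(π/193) = 0.999868.
root = sin(π/193) = 0.0162770  (since 1−cos² = sin²).
ω* = 2/(1+0.0162770) = 1.967967
At ω = 1.967967 every |λ(B_ω)| = ω−1, so ρ_SOR = 0.967967.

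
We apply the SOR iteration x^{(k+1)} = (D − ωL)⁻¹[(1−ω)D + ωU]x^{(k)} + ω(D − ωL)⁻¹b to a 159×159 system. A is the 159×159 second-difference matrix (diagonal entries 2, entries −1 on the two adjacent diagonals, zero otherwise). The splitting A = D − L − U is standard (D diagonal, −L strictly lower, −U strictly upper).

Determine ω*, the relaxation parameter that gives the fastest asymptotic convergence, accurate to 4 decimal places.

B_J for the 159×159 system has eigenvalues cos(kπ/160); ρ_J = cos(π/160) = 0.9998.
√(1−ρ_J²) simplifies to sin(π/160) = 0.01963.
Then 2/(1+√(1−ρ_J²)) = 2/(1+0.01963); ω* = 2/1.01963 = 1.9615.
and ρ(B_{ω*}) = 1.9615 − 1 = 0.9615.

ω* = 1.9615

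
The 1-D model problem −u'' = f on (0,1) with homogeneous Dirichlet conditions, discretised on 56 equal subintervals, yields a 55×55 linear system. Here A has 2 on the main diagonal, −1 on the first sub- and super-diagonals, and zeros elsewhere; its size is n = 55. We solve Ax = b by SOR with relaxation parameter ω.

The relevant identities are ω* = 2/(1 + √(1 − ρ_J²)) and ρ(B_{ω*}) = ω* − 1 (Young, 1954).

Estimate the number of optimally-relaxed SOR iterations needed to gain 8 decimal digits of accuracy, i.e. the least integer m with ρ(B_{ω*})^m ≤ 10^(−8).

B_J for the 55×55 system has eigenvalues cos(kπ/56); ρ_J = cos(π/56) = 0.9984268.
1 − cos²(π/56) = sin²(π/56) ⇒ √(1−ρ_J²) = sin(π/56) = 0.0560704.
Then 2/(1+√(1−ρ_J²)) = 2/(1+0.0560704); ω* = 2/1.0560704 = 1.8938131.
and ρ(B_{ω*}) = 1.8938131 − 1 = 0.8938131.
8·ln10 = 18.4207; −ln(0.8938131) = 0.112259; m = ⌈18.4207/0.112259⌉ = ⌈164.091⌉ = 165.

m = 165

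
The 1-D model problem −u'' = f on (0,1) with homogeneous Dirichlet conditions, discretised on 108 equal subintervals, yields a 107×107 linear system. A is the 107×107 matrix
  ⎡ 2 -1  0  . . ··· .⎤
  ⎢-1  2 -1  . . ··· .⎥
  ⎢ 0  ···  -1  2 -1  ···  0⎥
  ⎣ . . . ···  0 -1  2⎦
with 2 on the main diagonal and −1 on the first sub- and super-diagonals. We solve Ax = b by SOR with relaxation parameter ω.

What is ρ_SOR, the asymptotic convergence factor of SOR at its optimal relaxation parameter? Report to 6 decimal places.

With n=107, ρ(Jacobi) = cos(π/108) = 0.999577.
1 − cos²(π/108) = sin²(π/108) ⇒ √(1−ρ_J²) = sin(π/108) = 0.0290847.
ω* = 2/(1 + 0.0290847) = 2/1.0290847 = 1.943475.
Hence ρ(B_{ω*}) = 1.943475 − 1 = 0.943475.

ρ_SOR = 0.943475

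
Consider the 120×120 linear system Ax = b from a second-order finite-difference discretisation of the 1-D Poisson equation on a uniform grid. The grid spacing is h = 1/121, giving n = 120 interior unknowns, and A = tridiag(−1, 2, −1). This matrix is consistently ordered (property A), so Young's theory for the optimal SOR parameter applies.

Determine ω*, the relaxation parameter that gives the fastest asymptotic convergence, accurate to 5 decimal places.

ω* = 1.94939

[ρ_J] n=120: ρ(B_J) = cos(π/(n+1)) = cos(π/121) = 0.99966.
√(1−ρ_J²) simplifies to sin(π/121) = 0.025961.
ω* = 2 / (1 + 0.025961) = 2 / 1.025961 ≈ 1.94939.
ρ_SOR = ω* − 1 = 1.94939 − 1 = 0.94939.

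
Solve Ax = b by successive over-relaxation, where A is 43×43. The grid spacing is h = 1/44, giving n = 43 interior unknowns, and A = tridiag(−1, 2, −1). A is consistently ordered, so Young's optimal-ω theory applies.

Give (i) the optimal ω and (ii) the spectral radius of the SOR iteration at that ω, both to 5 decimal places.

ω* = 1.86682, ρ_SOR = 0.86682

spectrum of D⁻¹(L+U) = {cos(kπ/44) : 1≤k≤43}; ρ_J = cos(π/44) = 0.99745.
1 − cos²(π/44) = sin²(π/44) ⇒ √(1−ρ_J²) = sin(π/44) = 0.071339.
Then 2/(1+√(1−ρ_J²)) = 2/(1+0.071339); ω* = 2/1.071339 = 1.86682.
and ρ(B_{ω*}) = 1.86682 − 1 = 0.86682.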